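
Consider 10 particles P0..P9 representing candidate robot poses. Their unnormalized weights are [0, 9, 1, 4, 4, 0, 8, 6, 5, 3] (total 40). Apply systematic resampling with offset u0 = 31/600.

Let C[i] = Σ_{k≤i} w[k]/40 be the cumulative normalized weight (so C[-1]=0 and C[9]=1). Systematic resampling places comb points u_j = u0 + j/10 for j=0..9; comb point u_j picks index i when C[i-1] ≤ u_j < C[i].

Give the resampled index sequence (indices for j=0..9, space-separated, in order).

C = [0, 9/40, 1/4, 7/20, 9/20, 9/20, 13/20, 4/5, 37/40, 1]
j=0: u_0=31/600 ∈ [0, 9/40) → index 1
j=1: u_1=91/600 ∈ [0, 9/40) → index 1
j=2: u_2=151/600 ∈ [1/4, 7/20) → index 3
j=3: u_3=211/600 ∈ [7/20, 9/20) → index 4
j=4: u_4=271/600 ∈ [9/20, 13/20) → index 6
j=5: u_5=331/600 ∈ [9/20, 13/20) → index 6
j=6: u_6=391/600 ∈ [13/20, 4/5) → index 7
j=7: u_7=451/600 ∈ [13/20, 4/5) → index 7
j=8: u_8=511/600 ∈ [4/5, 37/40) → index 8
j=9: u_9=571/600 ∈ [37/40, 1) → index 9

1 1 3 4 6 6 7 7 8 9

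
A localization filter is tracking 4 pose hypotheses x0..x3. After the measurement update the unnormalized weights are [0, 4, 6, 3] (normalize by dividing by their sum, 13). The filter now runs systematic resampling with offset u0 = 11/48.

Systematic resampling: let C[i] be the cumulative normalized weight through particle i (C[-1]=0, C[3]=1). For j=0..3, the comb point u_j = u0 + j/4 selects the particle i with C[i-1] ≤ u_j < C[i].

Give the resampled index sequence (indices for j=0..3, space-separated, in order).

C = [0, 4/13, 10/13, 1]
j=0: u_0=11/48 ∈ [0, 4/13) → index 1
j=1: u_1=23/48 ∈ [4/13, 10/13) → index 2
j=2: u_2=35/48 ∈ [4/13, 10/13) → index 2
j=3: u_3=47/48 ∈ [10/13, 1) → index 3

1 2 2 3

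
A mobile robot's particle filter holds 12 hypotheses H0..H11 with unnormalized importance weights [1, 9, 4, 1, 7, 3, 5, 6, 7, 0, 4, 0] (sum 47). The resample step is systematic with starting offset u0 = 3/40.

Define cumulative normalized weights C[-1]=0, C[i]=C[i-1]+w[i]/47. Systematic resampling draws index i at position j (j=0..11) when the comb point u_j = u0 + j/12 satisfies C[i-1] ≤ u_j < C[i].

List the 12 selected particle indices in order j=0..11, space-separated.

C = [1/47, 10/47, 14/47, 15/47, 22/47, 25/47, 30/47, 36/47, 43/47, 43/47, 1, 1]
j=0: u_0=3/40 ∈ [1/47, 10/47) → index 1
j=1: u_1=19/120 ∈ [1/47, 10/47) → index 1
j=2: u_2=29/120 ∈ [10/47, 14/47) → index 2
j=3: u_3=13/40 ∈ [15/47, 22/47) → index 4
j=4: u_4=49/120 ∈ [15/47, 22/47) → index 4
j=5: u_5=59/120 ∈ [22/47, 25/47) → index 5
j=6: u_6=23/40 ∈ [25/47, 30/47) → index 6
j=7: u_7=79/120 ∈ [30/47, 36/47) → index 7
j=8: u_8=89/120 ∈ [30/47, 36/47) → index 7
j=9: u_9=33/40 ∈ [36/47, 43/47) → index 8
j=10: u_10=109/120 ∈ [36/47, 43/47) → index 8
j=11: u_11=119/120 ∈ [43/47, 1) → index 10

1 1 2 4 4 5 6 7 7 8 8 10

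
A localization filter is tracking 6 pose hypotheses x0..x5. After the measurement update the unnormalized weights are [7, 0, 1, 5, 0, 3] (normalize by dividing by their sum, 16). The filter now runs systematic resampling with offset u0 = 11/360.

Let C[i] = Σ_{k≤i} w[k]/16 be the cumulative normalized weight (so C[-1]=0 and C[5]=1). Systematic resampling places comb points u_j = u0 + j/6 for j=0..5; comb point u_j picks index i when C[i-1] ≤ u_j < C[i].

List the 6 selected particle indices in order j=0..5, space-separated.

C = [7/16, 7/16, 1/2, 13/16, 13/16, 1]
j=0: u_0=11/360 ∈ [0, 7/16) → index 0
j=1: u_1=71/360 ∈ [0, 7/16) → index 0
j=2: u_2=131/360 ∈ [0, 7/16) → index 0
j=3: u_3=191/360 ∈ [1/2, 13/16) → index 3
j=4: u_4=251/360 ∈ [1/2, 13/16) → index 3
j=5: u_5=311/360 ∈ [13/16, 1) → index 5

0 0 0 3 3 5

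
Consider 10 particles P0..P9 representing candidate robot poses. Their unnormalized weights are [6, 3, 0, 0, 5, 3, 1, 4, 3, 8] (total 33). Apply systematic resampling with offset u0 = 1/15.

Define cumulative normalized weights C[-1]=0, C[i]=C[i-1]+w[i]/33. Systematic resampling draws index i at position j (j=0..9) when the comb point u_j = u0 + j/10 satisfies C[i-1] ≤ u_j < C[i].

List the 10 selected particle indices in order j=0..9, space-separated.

C = [2/11, 3/11, 3/11, 3/11, 14/33, 17/33, 6/11, 2/3, 25/33, 1]
j=0: u_0=1/15 ∈ [0, 2/11) → index 0
j=1: u_1=1/6 ∈ [0, 2/11) → index 0
j=2: u_2=4/15 ∈ [2/11, 3/11) → index 1
j=3: u_3=11/30 ∈ [3/11, 14/33) → index 4
j=4: u_4=7/15 ∈ [14/33, 17/33) → index 5
j=5: u_5=17/30 ∈ [6/11, 2/3) → index 7
j=6: u_6=2/3 ∈ [2/3, 25/33) → index 8
j=7: u_7=23/30 ∈ [25/33, 1) → index 9
j=8: u_8=13/15 ∈ [25/33, 1) → index 9
j=9: u_9=29/30 ∈ [25/33, 1) → index 9

0 0 1 4 5 7 8 9 9 9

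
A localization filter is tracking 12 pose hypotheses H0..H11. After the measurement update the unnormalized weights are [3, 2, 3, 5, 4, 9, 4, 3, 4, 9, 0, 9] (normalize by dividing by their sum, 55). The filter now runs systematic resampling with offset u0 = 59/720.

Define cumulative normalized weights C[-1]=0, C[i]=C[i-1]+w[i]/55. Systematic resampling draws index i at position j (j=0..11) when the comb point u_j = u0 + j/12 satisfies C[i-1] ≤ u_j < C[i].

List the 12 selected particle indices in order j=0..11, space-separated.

1 3 4 5 5 6 7 8 9 9 11 11

C = [3/55, 1/11, 8/55, 13/55, 17/55, 26/55, 6/11, 3/5, 37/55, 46/55, 46/55, 1]
j=0: u_0=59/720 ∈ [3/55, 1/11) → index 1
j=1: u_1=119/720 ∈ [8/55, 13/55) → index 3
j=2: u_2=179/720 ∈ [13/55, 17/55) → index 4
j=3: u_3=239/720 ∈ [17/55, 26/55) → index 5
j=4: u_4=299/720 ∈ [17/55, 26/55) → index 5
j=5: u_5=359/720 ∈ [26/55, 6/11) → index 6
j=6: u_6=419/720 ∈ [6/11, 3/5) → index 7
j=7: u_7=479/720 ∈ [3/5, 37/55) → index 8
j=8: u_8=539/720 ∈ [37/55, 46/55) → index 9
j=9: u_9=599/720 ∈ [37/55, 46/55) → index 9
j=10: u_10=659/720 ∈ [46/55, 1) → index 11
j=11: u_11=719/720 ∈ [46/55, 1) → index 11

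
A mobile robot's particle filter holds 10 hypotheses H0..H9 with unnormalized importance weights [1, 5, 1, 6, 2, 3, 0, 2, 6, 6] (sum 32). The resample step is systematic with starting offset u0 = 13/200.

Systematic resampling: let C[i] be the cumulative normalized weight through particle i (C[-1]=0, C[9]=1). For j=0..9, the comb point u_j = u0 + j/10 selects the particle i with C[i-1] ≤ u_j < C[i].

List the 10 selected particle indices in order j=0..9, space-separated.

C = [1/32, 3/16, 7/32, 13/32, 15/32, 9/16, 9/16, 5/8, 13/16, 1]
j=0: u_0=13/200 ∈ [1/32, 3/16) → index 1
j=1: u_1=33/200 ∈ [1/32, 3/16) → index 1
j=2: u_2=53/200 ∈ [7/32, 13/32) → index 3
j=3: u_3=73/200 ∈ [7/32, 13/32) → index 3
j=4: u_4=93/200 ∈ [13/32, 15/32) → index 4
j=5: u_5=113/200 ∈ [9/16, 5/8) → index 7
j=6: u_6=133/200 ∈ [5/8, 13/16) → index 8
j=7: u_7=153/200 ∈ [5/8, 13/16) → index 8
j=8: u_8=173/200 ∈ [13/16, 1) → index 9
j=9: u_9=193/200 ∈ [13/16, 1) → index 9

1 1 3 3 4 7 8 8 9 9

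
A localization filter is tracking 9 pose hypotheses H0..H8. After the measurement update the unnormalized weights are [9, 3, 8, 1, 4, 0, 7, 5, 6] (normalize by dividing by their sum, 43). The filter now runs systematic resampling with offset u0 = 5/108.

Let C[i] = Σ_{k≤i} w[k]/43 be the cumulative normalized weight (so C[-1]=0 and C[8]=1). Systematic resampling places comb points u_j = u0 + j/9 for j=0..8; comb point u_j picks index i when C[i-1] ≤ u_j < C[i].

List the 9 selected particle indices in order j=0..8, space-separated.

C = [9/43, 12/43, 20/43, 21/43, 25/43, 25/43, 32/43, 37/43, 1]
j=0: u_0=5/108 ∈ [0, 9/43) → index 0
j=1: u_1=17/108 ∈ [0, 9/43) → index 0
j=2: u_2=29/108 ∈ [9/43, 12/43) → index 1
j=3: u_3=41/108 ∈ [12/43, 20/43) → index 2
j=4: u_4=53/108 ∈ [21/43, 25/43) → index 4
j=5: u_5=65/108 ∈ [25/43, 32/43) → index 6
j=6: u_6=77/108 ∈ [25/43, 32/43) → index 6
j=7: u_7=89/108 ∈ [32/43, 37/43) → index 7
j=8: u_8=101/108 ∈ [37/43, 1) → index 8

0 0 1 2 4 6 6 7 8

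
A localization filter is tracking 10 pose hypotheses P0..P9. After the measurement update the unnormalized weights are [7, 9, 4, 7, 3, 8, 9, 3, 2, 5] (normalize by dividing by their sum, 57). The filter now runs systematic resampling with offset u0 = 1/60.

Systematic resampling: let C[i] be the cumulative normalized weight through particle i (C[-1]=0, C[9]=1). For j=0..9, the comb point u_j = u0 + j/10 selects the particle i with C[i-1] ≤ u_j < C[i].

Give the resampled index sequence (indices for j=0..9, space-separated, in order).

0 0 1 2 3 4 5 6 6 9

C = [7/57, 16/57, 20/57, 9/19, 10/19, 2/3, 47/57, 50/57, 52/57, 1]
j=0: u_0=1/60 ∈ [0, 7/57) → index 0
j=1: u_1=7/60 ∈ [0, 7/57) → index 0
j=2: u_2=13/60 ∈ [7/57, 16/57) → index 1
j=3: u_3=19/60 ∈ [16/57, 20/57) → index 2
j=4: u_4=5/12 ∈ [20/57, 9/19) → index 3
j=5: u_5=31/60 ∈ [9/19, 10/19) → index 4
j=6: u_6=37/60 ∈ [10/19, 2/3) → index 5
j=7: u_7=43/60 ∈ [2/3, 47/57) → index 6
j=8: u_8=49/60 ∈ [2/3, 47/57) → index 6
j=9: u_9=11/12 ∈ [52/57, 1) → index 9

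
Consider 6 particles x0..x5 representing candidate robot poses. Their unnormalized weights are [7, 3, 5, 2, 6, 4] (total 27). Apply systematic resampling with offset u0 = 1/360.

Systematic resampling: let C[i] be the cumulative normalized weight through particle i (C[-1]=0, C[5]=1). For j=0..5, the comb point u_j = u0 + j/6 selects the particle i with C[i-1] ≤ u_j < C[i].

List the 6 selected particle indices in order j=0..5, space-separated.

C = [7/27, 10/27, 5/9, 17/27, 23/27, 1]
j=0: u_0=1/360 ∈ [0, 7/27) → index 0
j=1: u_1=61/360 ∈ [0, 7/27) → index 0
j=2: u_2=121/360 ∈ [7/27, 10/27) → index 1
j=3: u_3=181/360 ∈ [10/27, 5/9) → index 2
j=4: u_4=241/360 ∈ [17/27, 23/27) → index 4
j=5: u_5=301/360 ∈ [17/27, 23/27) → index 4

0 0 1 2 4 4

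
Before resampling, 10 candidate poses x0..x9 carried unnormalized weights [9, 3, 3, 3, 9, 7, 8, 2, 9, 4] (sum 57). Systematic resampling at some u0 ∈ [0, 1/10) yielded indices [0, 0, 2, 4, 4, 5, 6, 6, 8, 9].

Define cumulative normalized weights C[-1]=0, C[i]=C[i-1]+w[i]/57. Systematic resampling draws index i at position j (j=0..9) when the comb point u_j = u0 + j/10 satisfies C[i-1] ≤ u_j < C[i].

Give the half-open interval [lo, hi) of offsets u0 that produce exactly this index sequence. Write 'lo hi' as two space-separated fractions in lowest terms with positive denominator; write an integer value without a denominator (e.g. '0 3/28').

17/570 7/190

C = [3/19, 4/19, 5/19, 6/19, 9/19, 34/57, 14/19, 44/57, 53/57, 1]
j=0 picked index 0: u0 ∈ [0, 3/19)
j=1 picked index 0: u0 ∈ [-1/10, 11/190)
j=2 picked index 2: u0 ∈ [1/95, 6/95)
j=3 picked index 4: u0 ∈ [3/190, 33/190)
j=4 picked index 4: u0 ∈ [-8/95, 7/95)
j=5 picked index 5: u0 ∈ [-1/38, 11/114)
j=6 picked index 6: u0 ∈ [-1/285, 13/95)
j=7 picked index 6: u0 ∈ [-59/570, 7/190)
j=8 picked index 8: u0 ∈ [-8/285, 37/285)
j=9 picked index 9: u0 ∈ [17/570, 1/10)
intersection: [17/570, 7/190)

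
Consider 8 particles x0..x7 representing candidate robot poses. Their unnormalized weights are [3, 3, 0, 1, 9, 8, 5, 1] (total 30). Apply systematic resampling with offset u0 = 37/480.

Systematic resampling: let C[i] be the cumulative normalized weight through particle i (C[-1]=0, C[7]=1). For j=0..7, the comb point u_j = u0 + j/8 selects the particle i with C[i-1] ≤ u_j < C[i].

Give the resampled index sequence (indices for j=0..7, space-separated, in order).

0 3 4 4 5 5 6 6

C = [1/10, 1/5, 1/5, 7/30, 8/15, 4/5, 29/30, 1]
j=0: u_0=37/480 ∈ [0, 1/10) → index 0
j=1: u_1=97/480 ∈ [1/5, 7/30) → index 3
j=2: u_2=157/480 ∈ [7/30, 8/15) → index 4
j=3: u_3=217/480 ∈ [7/30, 8/15) → index 4
j=4: u_4=277/480 ∈ [8/15, 4/5) → index 5
j=5: u_5=337/480 ∈ [8/15, 4/5) → index 5
j=6: u_6=397/480 ∈ [4/5, 29/30) → index 6
j=7: u_7=457/480 ∈ [4/5, 29/30) → index 6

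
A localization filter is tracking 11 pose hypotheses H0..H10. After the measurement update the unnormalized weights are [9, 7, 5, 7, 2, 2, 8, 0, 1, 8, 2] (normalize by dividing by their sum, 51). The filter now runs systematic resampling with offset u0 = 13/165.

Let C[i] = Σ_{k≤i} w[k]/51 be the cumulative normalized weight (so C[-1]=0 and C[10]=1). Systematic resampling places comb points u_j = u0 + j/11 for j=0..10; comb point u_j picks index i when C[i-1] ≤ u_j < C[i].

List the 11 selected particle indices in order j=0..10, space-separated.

0 0 1 2 3 3 5 6 9 9 10

C = [3/17, 16/51, 7/17, 28/51, 10/17, 32/51, 40/51, 40/51, 41/51, 49/51, 1]
j=0: u_0=13/165 ∈ [0, 3/17) → index 0
j=1: u_1=28/165 ∈ [0, 3/17) → index 0
j=2: u_2=43/165 ∈ [3/17, 16/51) → index 1
j=3: u_3=58/165 ∈ [16/51, 7/17) → index 2
j=4: u_4=73/165 ∈ [7/17, 28/51) → index 3
j=5: u_5=8/15 ∈ [7/17, 28/51) → index 3
j=6: u_6=103/165 ∈ [10/17, 32/51) → index 5
j=7: u_7=118/165 ∈ [32/51, 40/51) → index 6
j=8: u_8=133/165 ∈ [41/51, 49/51) → index 9
j=9: u_9=148/165 ∈ [41/51, 49/51) → index 9
j=10: u_10=163/165 ∈ [49/51, 1) → index 10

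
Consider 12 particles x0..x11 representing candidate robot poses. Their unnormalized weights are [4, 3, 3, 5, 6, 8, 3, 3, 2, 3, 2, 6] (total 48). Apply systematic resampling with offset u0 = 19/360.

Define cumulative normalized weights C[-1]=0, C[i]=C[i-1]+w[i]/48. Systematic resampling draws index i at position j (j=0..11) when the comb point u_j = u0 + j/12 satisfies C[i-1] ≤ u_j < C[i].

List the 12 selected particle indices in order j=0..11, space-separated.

C = [1/12, 7/48, 5/24, 5/16, 7/16, 29/48, 2/3, 35/48, 37/48, 5/6, 7/8, 1]
j=0: u_0=19/360 ∈ [0, 1/12) → index 0
j=1: u_1=49/360 ∈ [1/12, 7/48) → index 1
j=2: u_2=79/360 ∈ [5/24, 5/16) → index 3
j=3: u_3=109/360 ∈ [5/24, 5/16) → index 3
j=4: u_4=139/360 ∈ [5/16, 7/16) → index 4
j=5: u_5=169/360 ∈ [7/16, 29/48) → index 5
j=6: u_6=199/360 ∈ [7/16, 29/48) → index 5
j=7: u_7=229/360 ∈ [29/48, 2/3) → index 6
j=8: u_8=259/360 ∈ [2/3, 35/48) → index 7
j=9: u_9=289/360 ∈ [37/48, 5/6) → index 9
j=10: u_10=319/360 ∈ [7/8, 1) → index 11
j=11: u_11=349/360 ∈ [7/8, 1) → index 11

0 1 3 3 4 5 5 6 7 9 11 11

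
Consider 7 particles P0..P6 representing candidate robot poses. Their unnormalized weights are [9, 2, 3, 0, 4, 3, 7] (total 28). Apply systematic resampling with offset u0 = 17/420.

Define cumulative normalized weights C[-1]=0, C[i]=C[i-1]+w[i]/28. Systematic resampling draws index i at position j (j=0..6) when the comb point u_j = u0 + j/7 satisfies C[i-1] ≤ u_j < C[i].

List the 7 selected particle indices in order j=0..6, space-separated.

0 0 1 2 4 6 6

C = [9/28, 11/28, 1/2, 1/2, 9/14, 3/4, 1]
j=0: u_0=17/420 ∈ [0, 9/28) → index 0
j=1: u_1=11/60 ∈ [0, 9/28) → index 0
j=2: u_2=137/420 ∈ [9/28, 11/28) → index 1
j=3: u_3=197/420 ∈ [11/28, 1/2) → index 2
j=4: u_4=257/420 ∈ [1/2, 9/14) → index 4
j=5: u_5=317/420 ∈ [3/4, 1) → index 6
j=6: u_6=377/420 ∈ [3/4, 1) → index 6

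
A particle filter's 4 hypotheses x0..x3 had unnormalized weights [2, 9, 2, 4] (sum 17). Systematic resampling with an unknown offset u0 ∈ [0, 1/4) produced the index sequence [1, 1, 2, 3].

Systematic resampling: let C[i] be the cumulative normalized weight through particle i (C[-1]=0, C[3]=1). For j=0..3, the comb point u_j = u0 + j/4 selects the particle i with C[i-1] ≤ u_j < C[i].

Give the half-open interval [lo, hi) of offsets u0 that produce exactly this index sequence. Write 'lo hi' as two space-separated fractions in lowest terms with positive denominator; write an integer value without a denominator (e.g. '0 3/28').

5/34 1/4

C = [2/17, 11/17, 13/17, 1]
j=0 picked index 1: u0 ∈ [2/17, 11/17)
j=1 picked index 1: u0 ∈ [-9/68, 27/68)
j=2 picked index 2: u0 ∈ [5/34, 9/34)
j=3 picked index 3: u0 ∈ [1/68, 1/4)
intersection: [5/34, 1/4)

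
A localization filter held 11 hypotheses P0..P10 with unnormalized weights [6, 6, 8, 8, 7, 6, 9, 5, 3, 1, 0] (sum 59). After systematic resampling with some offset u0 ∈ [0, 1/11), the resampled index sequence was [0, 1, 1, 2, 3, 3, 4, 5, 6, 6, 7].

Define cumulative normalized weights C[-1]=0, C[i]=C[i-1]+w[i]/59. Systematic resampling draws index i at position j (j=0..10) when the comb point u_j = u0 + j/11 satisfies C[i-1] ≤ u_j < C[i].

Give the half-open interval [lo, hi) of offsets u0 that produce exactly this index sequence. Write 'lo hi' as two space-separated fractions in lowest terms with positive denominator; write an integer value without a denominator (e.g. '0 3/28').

C = [6/59, 12/59, 20/59, 28/59, 35/59, 41/59, 50/59, 55/59, 58/59, 1, 1]
j=0 picked index 0: u0 ∈ [0, 6/59)
j=1 picked index 1: u0 ∈ [7/649, 73/649)
j=2 picked index 1: u0 ∈ [-52/649, 14/649)
j=3 picked index 2: u0 ∈ [-45/649, 43/649)
j=4 picked index 3: u0 ∈ [-16/649, 72/649)
j=5 picked index 3: u0 ∈ [-75/649, 13/649)
j=6 picked index 4: u0 ∈ [-46/649, 31/649)
j=7 picked index 5: u0 ∈ [-28/649, 38/649)
j=8 picked index 6: u0 ∈ [-21/649, 78/649)
j=9 picked index 6: u0 ∈ [-80/649, 19/649)
j=10 picked index 7: u0 ∈ [-40/649, 15/649)
intersection: [7/649, 13/649)

7/649 13/649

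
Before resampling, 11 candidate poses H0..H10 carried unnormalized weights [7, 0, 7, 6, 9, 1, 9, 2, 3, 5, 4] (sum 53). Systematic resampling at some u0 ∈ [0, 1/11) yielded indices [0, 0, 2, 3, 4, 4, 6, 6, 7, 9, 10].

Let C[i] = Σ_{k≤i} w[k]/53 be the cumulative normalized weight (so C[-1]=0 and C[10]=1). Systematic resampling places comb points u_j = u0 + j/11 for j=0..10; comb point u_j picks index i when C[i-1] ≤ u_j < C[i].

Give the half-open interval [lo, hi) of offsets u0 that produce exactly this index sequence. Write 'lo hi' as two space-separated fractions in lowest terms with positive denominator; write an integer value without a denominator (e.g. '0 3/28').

C = [7/53, 7/53, 14/53, 20/53, 29/53, 30/53, 39/53, 41/53, 44/53, 49/53, 1]
j=0 picked index 0: u0 ∈ [0, 7/53)
j=1 picked index 0: u0 ∈ [-1/11, 24/583)
j=2 picked index 2: u0 ∈ [-29/583, 48/583)
j=3 picked index 3: u0 ∈ [-5/583, 61/583)
j=4 picked index 4: u0 ∈ [8/583, 107/583)
j=5 picked index 4: u0 ∈ [-45/583, 54/583)
j=6 picked index 6: u0 ∈ [12/583, 111/583)
j=7 picked index 6: u0 ∈ [-41/583, 58/583)
j=8 picked index 7: u0 ∈ [5/583, 27/583)
j=9 picked index 9: u0 ∈ [7/583, 62/583)
j=10 picked index 10: u0 ∈ [9/583, 1/11)
intersection: [12/583, 24/583)

12/583 24/583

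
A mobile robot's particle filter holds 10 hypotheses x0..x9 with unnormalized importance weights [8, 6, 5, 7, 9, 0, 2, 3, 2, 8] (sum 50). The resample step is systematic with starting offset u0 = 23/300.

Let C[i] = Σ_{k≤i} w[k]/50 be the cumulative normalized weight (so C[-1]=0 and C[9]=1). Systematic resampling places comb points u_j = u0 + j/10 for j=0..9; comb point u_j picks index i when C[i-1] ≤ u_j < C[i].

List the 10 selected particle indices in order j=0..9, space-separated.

0 1 1 2 3 4 4 7 9 9

C = [4/25, 7/25, 19/50, 13/25, 7/10, 7/10, 37/50, 4/5, 21/25, 1]
j=0: u_0=23/300 ∈ [0, 4/25) → index 0
j=1: u_1=53/300 ∈ [4/25, 7/25) → index 1
j=2: u_2=83/300 ∈ [4/25, 7/25) → index 1
j=3: u_3=113/300 ∈ [7/25, 19/50) → index 2
j=4: u_4=143/300 ∈ [19/50, 13/25) → index 3
j=5: u_5=173/300 ∈ [13/25, 7/10) → index 4
j=6: u_6=203/300 ∈ [13/25, 7/10) → index 4
j=7: u_7=233/300 ∈ [37/50, 4/5) → index 7
j=8: u_8=263/300 ∈ [21/25, 1) → index 9
j=9: u_9=293/300 ∈ [21/25, 1) → index 9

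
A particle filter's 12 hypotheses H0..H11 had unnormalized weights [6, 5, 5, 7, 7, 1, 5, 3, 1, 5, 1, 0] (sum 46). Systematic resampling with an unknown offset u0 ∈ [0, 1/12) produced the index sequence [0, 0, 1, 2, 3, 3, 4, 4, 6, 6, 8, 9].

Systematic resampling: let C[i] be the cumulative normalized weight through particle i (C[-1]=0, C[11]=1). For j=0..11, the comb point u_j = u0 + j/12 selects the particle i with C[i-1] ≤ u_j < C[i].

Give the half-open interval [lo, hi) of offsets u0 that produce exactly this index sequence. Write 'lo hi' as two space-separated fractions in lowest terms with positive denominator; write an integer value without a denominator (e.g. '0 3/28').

1/69 3/92

C = [3/23, 11/46, 8/23, 1/2, 15/23, 31/46, 18/23, 39/46, 20/23, 45/46, 1, 1]
j=0 picked index 0: u0 ∈ [0, 3/23)
j=1 picked index 0: u0 ∈ [-1/12, 13/276)
j=2 picked index 1: u0 ∈ [-5/138, 5/69)
j=3 picked index 2: u0 ∈ [-1/92, 9/92)
j=4 picked index 3: u0 ∈ [1/69, 1/6)
j=5 picked index 3: u0 ∈ [-19/276, 1/12)
j=6 picked index 4: u0 ∈ [0, 7/46)
j=7 picked index 4: u0 ∈ [-1/12, 19/276)
j=8 picked index 6: u0 ∈ [1/138, 8/69)
j=9 picked index 6: u0 ∈ [-7/92, 3/92)
j=10 picked index 8: u0 ∈ [1/69, 5/138)
j=11 picked index 9: u0 ∈ [-13/276, 17/276)
intersection: [1/69, 3/92)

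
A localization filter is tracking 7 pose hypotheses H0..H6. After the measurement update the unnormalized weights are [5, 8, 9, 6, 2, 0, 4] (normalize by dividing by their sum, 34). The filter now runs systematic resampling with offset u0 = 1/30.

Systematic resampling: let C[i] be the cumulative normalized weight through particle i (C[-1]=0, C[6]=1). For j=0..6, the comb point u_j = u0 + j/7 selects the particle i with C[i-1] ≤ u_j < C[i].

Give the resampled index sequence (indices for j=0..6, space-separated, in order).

0 1 1 2 2 3 6

C = [5/34, 13/34, 11/17, 14/17, 15/17, 15/17, 1]
j=0: u_0=1/30 ∈ [0, 5/34) → index 0
j=1: u_1=37/210 ∈ [5/34, 13/34) → index 1
j=2: u_2=67/210 ∈ [5/34, 13/34) → index 1
j=3: u_3=97/210 ∈ [13/34, 11/17) → index 2
j=4: u_4=127/210 ∈ [13/34, 11/17) → index 2
j=5: u_5=157/210 ∈ [11/17, 14/17) → index 3
j=6: u_6=187/210 ∈ [15/17, 1) → index 6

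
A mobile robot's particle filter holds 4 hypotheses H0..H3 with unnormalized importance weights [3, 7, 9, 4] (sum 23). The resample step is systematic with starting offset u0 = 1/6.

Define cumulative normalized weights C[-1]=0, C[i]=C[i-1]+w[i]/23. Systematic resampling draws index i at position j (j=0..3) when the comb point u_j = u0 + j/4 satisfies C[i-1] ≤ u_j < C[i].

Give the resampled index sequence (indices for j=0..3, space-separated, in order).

1 1 2 3

C = [3/23, 10/23, 19/23, 1]
j=0: u_0=1/6 ∈ [3/23, 10/23) → index 1
j=1: u_1=5/12 ∈ [3/23, 10/23) → index 1
j=2: u_2=2/3 ∈ [10/23, 19/23) → index 2
j=3: u_3=11/12 ∈ [19/23, 1) → index 3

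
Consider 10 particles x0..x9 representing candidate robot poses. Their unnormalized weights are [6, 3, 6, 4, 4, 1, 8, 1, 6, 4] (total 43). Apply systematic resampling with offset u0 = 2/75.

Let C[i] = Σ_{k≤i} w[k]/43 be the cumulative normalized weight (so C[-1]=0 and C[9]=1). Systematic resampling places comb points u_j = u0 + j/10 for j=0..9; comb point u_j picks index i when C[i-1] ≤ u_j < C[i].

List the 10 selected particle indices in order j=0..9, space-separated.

C = [6/43, 9/43, 15/43, 19/43, 23/43, 24/43, 32/43, 33/43, 39/43, 1]
j=0: u_0=2/75 ∈ [0, 6/43) → index 0
j=1: u_1=19/150 ∈ [0, 6/43) → index 0
j=2: u_2=17/75 ∈ [9/43, 15/43) → index 2
j=3: u_3=49/150 ∈ [9/43, 15/43) → index 2
j=4: u_4=32/75 ∈ [15/43, 19/43) → index 3
j=5: u_5=79/150 ∈ [19/43, 23/43) → index 4
j=6: u_6=47/75 ∈ [24/43, 32/43) → index 6
j=7: u_7=109/150 ∈ [24/43, 32/43) → index 6
j=8: u_8=62/75 ∈ [33/43, 39/43) → index 8
j=9: u_9=139/150 ∈ [39/43, 1) → index 9

0 0 2 2 3 4 6 6 8 9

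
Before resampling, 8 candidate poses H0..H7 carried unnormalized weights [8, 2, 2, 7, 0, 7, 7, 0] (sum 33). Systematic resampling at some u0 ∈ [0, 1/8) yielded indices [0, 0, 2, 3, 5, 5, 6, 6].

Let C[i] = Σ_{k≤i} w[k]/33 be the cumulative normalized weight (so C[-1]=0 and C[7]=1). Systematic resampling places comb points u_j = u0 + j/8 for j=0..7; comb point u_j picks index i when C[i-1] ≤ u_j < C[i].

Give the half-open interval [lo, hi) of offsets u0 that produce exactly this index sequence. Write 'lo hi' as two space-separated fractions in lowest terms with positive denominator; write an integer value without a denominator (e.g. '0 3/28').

C = [8/33, 10/33, 4/11, 19/33, 19/33, 26/33, 1, 1]
j=0 picked index 0: u0 ∈ [0, 8/33)
j=1 picked index 0: u0 ∈ [-1/8, 31/264)
j=2 picked index 2: u0 ∈ [7/132, 5/44)
j=3 picked index 3: u0 ∈ [-1/88, 53/264)
j=4 picked index 5: u0 ∈ [5/66, 19/66)
j=5 picked index 5: u0 ∈ [-13/264, 43/264)
j=6 picked index 6: u0 ∈ [5/132, 1/4)
j=7 picked index 6: u0 ∈ [-23/264, 1/8)
intersection: [5/66, 5/44)

5/66 5/44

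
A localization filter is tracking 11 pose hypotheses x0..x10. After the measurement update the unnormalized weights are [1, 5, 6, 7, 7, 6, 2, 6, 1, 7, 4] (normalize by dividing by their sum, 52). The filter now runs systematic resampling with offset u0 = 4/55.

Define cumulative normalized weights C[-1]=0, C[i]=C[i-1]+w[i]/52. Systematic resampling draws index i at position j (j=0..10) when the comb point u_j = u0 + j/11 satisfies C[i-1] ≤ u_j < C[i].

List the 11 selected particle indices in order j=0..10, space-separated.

C = [1/52, 3/26, 3/13, 19/52, 1/2, 8/13, 17/26, 10/13, 41/52, 12/13, 1]
j=0: u_0=4/55 ∈ [1/52, 3/26) → index 1
j=1: u_1=9/55 ∈ [3/26, 3/13) → index 2
j=2: u_2=14/55 ∈ [3/13, 19/52) → index 3
j=3: u_3=19/55 ∈ [3/13, 19/52) → index 3
j=4: u_4=24/55 ∈ [19/52, 1/2) → index 4
j=5: u_5=29/55 ∈ [1/2, 8/13) → index 5
j=6: u_6=34/55 ∈ [8/13, 17/26) → index 6
j=7: u_7=39/55 ∈ [17/26, 10/13) → index 7
j=8: u_8=4/5 ∈ [41/52, 12/13) → index 9
j=9: u_9=49/55 ∈ [41/52, 12/13) → index 9
j=10: u_10=54/55 ∈ [12/13, 1) → index 10

1 2 3 3 4 5 6 7 9 9 10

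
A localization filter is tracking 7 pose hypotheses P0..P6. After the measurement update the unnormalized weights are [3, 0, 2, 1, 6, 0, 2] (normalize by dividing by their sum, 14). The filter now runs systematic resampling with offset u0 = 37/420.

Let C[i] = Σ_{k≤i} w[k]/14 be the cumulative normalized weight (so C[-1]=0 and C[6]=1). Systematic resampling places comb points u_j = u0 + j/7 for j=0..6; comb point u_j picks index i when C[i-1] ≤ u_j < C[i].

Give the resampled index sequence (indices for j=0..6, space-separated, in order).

0 2 3 4 4 4 6

C = [3/14, 3/14, 5/14, 3/7, 6/7, 6/7, 1]
j=0: u_0=37/420 ∈ [0, 3/14) → index 0
j=1: u_1=97/420 ∈ [3/14, 5/14) → index 2
j=2: u_2=157/420 ∈ [5/14, 3/7) → index 3
j=3: u_3=31/60 ∈ [3/7, 6/7) → index 4
j=4: u_4=277/420 ∈ [3/7, 6/7) → index 4
j=5: u_5=337/420 ∈ [3/7, 6/7) → index 4
j=6: u_6=397/420 ∈ [6/7, 1) → index 6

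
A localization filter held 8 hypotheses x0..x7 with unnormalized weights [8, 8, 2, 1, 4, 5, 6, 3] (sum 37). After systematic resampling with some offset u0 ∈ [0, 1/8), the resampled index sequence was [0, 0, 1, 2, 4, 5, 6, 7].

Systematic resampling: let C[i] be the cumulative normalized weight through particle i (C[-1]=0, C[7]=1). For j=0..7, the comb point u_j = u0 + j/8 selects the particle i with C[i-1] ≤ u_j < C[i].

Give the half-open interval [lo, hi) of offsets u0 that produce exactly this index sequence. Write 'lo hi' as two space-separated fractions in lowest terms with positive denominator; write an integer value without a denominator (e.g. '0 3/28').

17/296 27/296

C = [8/37, 16/37, 18/37, 19/37, 23/37, 28/37, 34/37, 1]
j=0 picked index 0: u0 ∈ [0, 8/37)
j=1 picked index 0: u0 ∈ [-1/8, 27/296)
j=2 picked index 1: u0 ∈ [-5/148, 27/148)
j=3 picked index 2: u0 ∈ [17/296, 33/296)
j=4 picked index 4: u0 ∈ [1/74, 9/74)
j=5 picked index 5: u0 ∈ [-1/296, 39/296)
j=6 picked index 6: u0 ∈ [1/148, 25/148)
j=7 picked index 7: u0 ∈ [13/296, 1/8)
intersection: [17/296, 27/296)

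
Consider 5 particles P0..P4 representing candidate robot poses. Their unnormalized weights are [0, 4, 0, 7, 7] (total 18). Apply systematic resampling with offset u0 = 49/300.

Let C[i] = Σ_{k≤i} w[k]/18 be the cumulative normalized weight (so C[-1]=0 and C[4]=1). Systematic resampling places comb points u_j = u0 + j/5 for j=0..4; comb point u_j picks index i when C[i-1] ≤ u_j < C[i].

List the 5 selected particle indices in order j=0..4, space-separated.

1 3 3 4 4

C = [0, 2/9, 2/9, 11/18, 1]
j=0: u_0=49/300 ∈ [0, 2/9) → index 1
j=1: u_1=109/300 ∈ [2/9, 11/18) → index 3
j=2: u_2=169/300 ∈ [2/9, 11/18) → index 3
j=3: u_3=229/300 ∈ [11/18, 1) → index 4
j=4: u_4=289/300 ∈ [11/18, 1) → index 4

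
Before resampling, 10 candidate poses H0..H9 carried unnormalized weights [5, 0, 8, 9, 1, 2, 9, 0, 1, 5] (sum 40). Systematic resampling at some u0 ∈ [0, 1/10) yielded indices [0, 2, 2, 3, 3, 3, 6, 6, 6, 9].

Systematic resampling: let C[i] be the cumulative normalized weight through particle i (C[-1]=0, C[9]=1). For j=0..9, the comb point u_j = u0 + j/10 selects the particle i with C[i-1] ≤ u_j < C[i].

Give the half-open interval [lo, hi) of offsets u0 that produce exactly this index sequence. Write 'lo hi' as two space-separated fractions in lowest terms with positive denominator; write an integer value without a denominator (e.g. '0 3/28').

C = [1/8, 1/8, 13/40, 11/20, 23/40, 5/8, 17/20, 17/20, 7/8, 1]
j=0 picked index 0: u0 ∈ [0, 1/8)
j=1 picked index 2: u0 ∈ [1/40, 9/40)
j=2 picked index 2: u0 ∈ [-3/40, 1/8)
j=3 picked index 3: u0 ∈ [1/40, 1/4)
j=4 picked index 3: u0 ∈ [-3/40, 3/20)
j=5 picked index 3: u0 ∈ [-7/40, 1/20)
j=6 picked index 6: u0 ∈ [1/40, 1/4)
j=7 picked index 6: u0 ∈ [-3/40, 3/20)
j=8 picked index 6: u0 ∈ [-7/40, 1/20)
j=9 picked index 9: u0 ∈ [-1/40, 1/10)
intersection: [1/40, 1/20)

1/40 1/20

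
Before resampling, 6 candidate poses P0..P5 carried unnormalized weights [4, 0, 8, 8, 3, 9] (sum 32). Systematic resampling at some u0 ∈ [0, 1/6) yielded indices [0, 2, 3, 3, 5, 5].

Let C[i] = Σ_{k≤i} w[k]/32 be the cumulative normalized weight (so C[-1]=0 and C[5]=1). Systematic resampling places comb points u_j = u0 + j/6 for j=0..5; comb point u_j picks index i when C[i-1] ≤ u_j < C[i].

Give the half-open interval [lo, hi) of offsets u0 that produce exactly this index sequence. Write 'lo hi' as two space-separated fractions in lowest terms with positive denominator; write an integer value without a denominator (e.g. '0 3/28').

5/96 1/8

C = [1/8, 1/8, 3/8, 5/8, 23/32, 1]
j=0 picked index 0: u0 ∈ [0, 1/8)
j=1 picked index 2: u0 ∈ [-1/24, 5/24)
j=2 picked index 3: u0 ∈ [1/24, 7/24)
j=3 picked index 3: u0 ∈ [-1/8, 1/8)
j=4 picked index 5: u0 ∈ [5/96, 1/3)
j=5 picked index 5: u0 ∈ [-11/96, 1/6)
intersection: [5/96, 1/8)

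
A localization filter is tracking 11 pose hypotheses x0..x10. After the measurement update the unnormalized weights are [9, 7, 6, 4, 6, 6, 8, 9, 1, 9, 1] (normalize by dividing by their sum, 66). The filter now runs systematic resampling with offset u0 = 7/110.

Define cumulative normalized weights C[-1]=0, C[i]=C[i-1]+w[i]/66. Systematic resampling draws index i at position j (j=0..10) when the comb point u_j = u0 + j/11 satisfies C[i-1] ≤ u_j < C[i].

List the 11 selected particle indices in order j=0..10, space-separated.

C = [3/22, 8/33, 1/3, 13/33, 16/33, 19/33, 23/33, 5/6, 28/33, 65/66, 1]
j=0: u_0=7/110 ∈ [0, 3/22) → index 0
j=1: u_1=17/110 ∈ [3/22, 8/33) → index 1
j=2: u_2=27/110 ∈ [8/33, 1/3) → index 2
j=3: u_3=37/110 ∈ [1/3, 13/33) → index 3
j=4: u_4=47/110 ∈ [13/33, 16/33) → index 4
j=5: u_5=57/110 ∈ [16/33, 19/33) → index 5
j=6: u_6=67/110 ∈ [19/33, 23/33) → index 6
j=7: u_7=7/10 ∈ [23/33, 5/6) → index 7
j=8: u_8=87/110 ∈ [23/33, 5/6) → index 7
j=9: u_9=97/110 ∈ [28/33, 65/66) → index 9
j=10: u_10=107/110 ∈ [28/33, 65/66) → index 9

0 1 2 3 4 5 6 7 7 9 9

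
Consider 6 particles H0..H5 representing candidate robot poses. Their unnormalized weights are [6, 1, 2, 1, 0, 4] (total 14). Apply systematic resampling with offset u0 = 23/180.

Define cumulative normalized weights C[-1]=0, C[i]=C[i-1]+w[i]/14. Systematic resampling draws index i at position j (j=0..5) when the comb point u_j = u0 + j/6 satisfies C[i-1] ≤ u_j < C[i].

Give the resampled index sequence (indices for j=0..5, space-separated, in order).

0 0 1 2 5 5

C = [3/7, 1/2, 9/14, 5/7, 5/7, 1]
j=0: u_0=23/180 ∈ [0, 3/7) → index 0
j=1: u_1=53/180 ∈ [0, 3/7) → index 0
j=2: u_2=83/180 ∈ [3/7, 1/2) → index 1
j=3: u_3=113/180 ∈ [1/2, 9/14) → index 2
j=4: u_4=143/180 ∈ [5/7, 1) → index 5
j=5: u_5=173/180 ∈ [5/7, 1) → index 5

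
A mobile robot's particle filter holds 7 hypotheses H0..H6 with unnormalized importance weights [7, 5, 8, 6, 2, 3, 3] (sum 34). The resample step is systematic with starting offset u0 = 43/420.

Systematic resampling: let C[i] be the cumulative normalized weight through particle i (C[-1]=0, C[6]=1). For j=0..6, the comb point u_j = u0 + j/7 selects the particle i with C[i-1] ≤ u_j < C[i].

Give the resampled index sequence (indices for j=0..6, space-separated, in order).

0 1 2 2 3 4 6

C = [7/34, 6/17, 10/17, 13/17, 14/17, 31/34, 1]
j=0: u_0=43/420 ∈ [0, 7/34) → index 0
j=1: u_1=103/420 ∈ [7/34, 6/17) → index 1
j=2: u_2=163/420 ∈ [6/17, 10/17) → index 2
j=3: u_3=223/420 ∈ [6/17, 10/17) → index 2
j=4: u_4=283/420 ∈ [10/17, 13/17) → index 3
j=5: u_5=49/60 ∈ [13/17, 14/17) → index 4
j=6: u_6=403/420 ∈ [31/34, 1) → index 6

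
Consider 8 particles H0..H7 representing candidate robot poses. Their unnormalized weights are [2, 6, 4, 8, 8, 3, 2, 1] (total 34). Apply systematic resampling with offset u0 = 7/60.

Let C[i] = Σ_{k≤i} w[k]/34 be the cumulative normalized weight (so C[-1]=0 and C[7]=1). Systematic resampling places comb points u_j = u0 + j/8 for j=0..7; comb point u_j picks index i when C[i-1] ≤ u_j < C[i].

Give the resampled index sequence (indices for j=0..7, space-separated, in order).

C = [1/17, 4/17, 6/17, 10/17, 14/17, 31/34, 33/34, 1]
j=0: u_0=7/60 ∈ [1/17, 4/17) → index 1
j=1: u_1=29/120 ∈ [4/17, 6/17) → index 2
j=2: u_2=11/30 ∈ [6/17, 10/17) → index 3
j=3: u_3=59/120 ∈ [6/17, 10/17) → index 3
j=4: u_4=37/60 ∈ [10/17, 14/17) → index 4
j=5: u_5=89/120 ∈ [10/17, 14/17) → index 4
j=6: u_6=13/15 ∈ [14/17, 31/34) → index 5
j=7: u_7=119/120 ∈ [33/34, 1) → index 7

1 2 3 3 4 4 5 7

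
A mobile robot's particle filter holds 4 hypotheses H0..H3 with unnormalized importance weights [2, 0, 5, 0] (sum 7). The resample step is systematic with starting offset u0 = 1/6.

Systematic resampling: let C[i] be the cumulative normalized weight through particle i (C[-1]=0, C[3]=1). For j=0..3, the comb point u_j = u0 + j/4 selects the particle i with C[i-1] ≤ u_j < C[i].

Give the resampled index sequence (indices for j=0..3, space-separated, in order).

0 2 2 2

C = [2/7, 2/7, 1, 1]
j=0: u_0=1/6 ∈ [0, 2/7) → index 0
j=1: u_1=5/12 ∈ [2/7, 1) → index 2
j=2: u_2=2/3 ∈ [2/7, 1) → index 2
j=3: u_3=11/12 ∈ [2/7, 1) → index 2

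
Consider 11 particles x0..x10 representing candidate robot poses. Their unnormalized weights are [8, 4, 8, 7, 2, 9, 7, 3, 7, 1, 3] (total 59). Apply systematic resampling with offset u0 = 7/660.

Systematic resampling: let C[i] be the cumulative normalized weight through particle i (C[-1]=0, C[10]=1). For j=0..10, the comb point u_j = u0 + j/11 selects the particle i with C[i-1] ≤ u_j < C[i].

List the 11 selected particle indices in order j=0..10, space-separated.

C = [8/59, 12/59, 20/59, 27/59, 29/59, 38/59, 45/59, 48/59, 55/59, 56/59, 1]
j=0: u_0=7/660 ∈ [0, 8/59) → index 0
j=1: u_1=67/660 ∈ [0, 8/59) → index 0
j=2: u_2=127/660 ∈ [8/59, 12/59) → index 1
j=3: u_3=17/60 ∈ [12/59, 20/59) → index 2
j=4: u_4=247/660 ∈ [20/59, 27/59) → index 3
j=5: u_5=307/660 ∈ [27/59, 29/59) → index 4
j=6: u_6=367/660 ∈ [29/59, 38/59) → index 5
j=7: u_7=427/660 ∈ [38/59, 45/59) → index 6
j=8: u_8=487/660 ∈ [38/59, 45/59) → index 6
j=9: u_9=547/660 ∈ [48/59, 55/59) → index 8
j=10: u_10=607/660 ∈ [48/59, 55/59) → index 8

0 0 1 2 3 4 5 6 6 8 8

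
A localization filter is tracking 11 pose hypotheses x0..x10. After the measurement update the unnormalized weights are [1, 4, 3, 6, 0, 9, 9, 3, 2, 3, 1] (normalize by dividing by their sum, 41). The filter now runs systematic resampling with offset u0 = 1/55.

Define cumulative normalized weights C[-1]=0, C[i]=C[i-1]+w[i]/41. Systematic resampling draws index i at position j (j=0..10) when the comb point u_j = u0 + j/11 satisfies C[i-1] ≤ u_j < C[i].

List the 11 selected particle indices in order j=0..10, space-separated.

0 1 3 3 5 5 6 6 6 7 9

C = [1/41, 5/41, 8/41, 14/41, 14/41, 23/41, 32/41, 35/41, 37/41, 40/41, 1]
j=0: u_0=1/55 ∈ [0, 1/41) → index 0
j=1: u_1=6/55 ∈ [1/41, 5/41) → index 1
j=2: u_2=1/5 ∈ [8/41, 14/41) → index 3
j=3: u_3=16/55 ∈ [8/41, 14/41) → index 3
j=4: u_4=21/55 ∈ [14/41, 23/41) → index 5
j=5: u_5=26/55 ∈ [14/41, 23/41) → index 5
j=6: u_6=31/55 ∈ [23/41, 32/41) → index 6
j=7: u_7=36/55 ∈ [23/41, 32/41) → index 6
j=8: u_8=41/55 ∈ [23/41, 32/41) → index 6
j=9: u_9=46/55 ∈ [32/41, 35/41) → index 7
j=10: u_10=51/55 ∈ [37/41, 40/41) → index 9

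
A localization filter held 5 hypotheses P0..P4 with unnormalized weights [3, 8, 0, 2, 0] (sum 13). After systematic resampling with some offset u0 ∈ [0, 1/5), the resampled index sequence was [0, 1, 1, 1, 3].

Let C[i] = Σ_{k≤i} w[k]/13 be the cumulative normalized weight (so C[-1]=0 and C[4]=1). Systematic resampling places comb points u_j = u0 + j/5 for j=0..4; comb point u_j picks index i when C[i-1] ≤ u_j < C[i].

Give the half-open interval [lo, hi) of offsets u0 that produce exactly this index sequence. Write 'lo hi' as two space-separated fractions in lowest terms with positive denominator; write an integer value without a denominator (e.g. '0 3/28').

C = [3/13, 11/13, 11/13, 1, 1]
j=0 picked index 0: u0 ∈ [0, 3/13)
j=1 picked index 1: u0 ∈ [2/65, 42/65)
j=2 picked index 1: u0 ∈ [-11/65, 29/65)
j=3 picked index 1: u0 ∈ [-24/65, 16/65)
j=4 picked index 3: u0 ∈ [3/65, 1/5)
intersection: [3/65, 1/5)

3/65 1/5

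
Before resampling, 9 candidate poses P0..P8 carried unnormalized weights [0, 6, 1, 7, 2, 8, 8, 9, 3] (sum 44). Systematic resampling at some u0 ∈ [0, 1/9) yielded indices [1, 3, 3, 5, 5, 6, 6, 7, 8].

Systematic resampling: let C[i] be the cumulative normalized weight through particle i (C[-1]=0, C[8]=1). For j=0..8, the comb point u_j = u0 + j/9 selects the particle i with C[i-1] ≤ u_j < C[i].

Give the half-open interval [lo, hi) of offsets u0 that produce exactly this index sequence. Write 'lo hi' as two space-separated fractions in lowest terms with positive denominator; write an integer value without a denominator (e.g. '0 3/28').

19/396 2/33

C = [0, 3/22, 7/44, 7/22, 4/11, 6/11, 8/11, 41/44, 1]
j=0 picked index 1: u0 ∈ [0, 3/22)
j=1 picked index 3: u0 ∈ [19/396, 41/198)
j=2 picked index 3: u0 ∈ [-25/396, 19/198)
j=3 picked index 5: u0 ∈ [1/33, 7/33)
j=4 picked index 5: u0 ∈ [-8/99, 10/99)
j=5 picked index 6: u0 ∈ [-1/99, 17/99)
j=6 picked index 6: u0 ∈ [-4/33, 2/33)
j=7 picked index 7: u0 ∈ [-5/99, 61/396)
j=8 picked index 8: u0 ∈ [17/396, 1/9)
intersection: [19/396, 2/33)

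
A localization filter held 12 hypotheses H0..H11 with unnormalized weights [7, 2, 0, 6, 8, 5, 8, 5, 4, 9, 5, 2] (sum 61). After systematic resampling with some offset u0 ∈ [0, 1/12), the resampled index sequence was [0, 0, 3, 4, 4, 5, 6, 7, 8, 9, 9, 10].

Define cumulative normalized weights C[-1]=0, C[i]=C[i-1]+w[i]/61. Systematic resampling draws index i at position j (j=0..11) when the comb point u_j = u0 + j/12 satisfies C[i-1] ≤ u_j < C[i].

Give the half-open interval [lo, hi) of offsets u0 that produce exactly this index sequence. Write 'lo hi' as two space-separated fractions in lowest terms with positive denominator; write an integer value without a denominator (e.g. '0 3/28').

5/732 23/732

C = [7/61, 9/61, 9/61, 15/61, 23/61, 28/61, 36/61, 41/61, 45/61, 54/61, 59/61, 1]
j=0 picked index 0: u0 ∈ [0, 7/61)
j=1 picked index 0: u0 ∈ [-1/12, 23/732)
j=2 picked index 3: u0 ∈ [-7/366, 29/366)
j=3 picked index 4: u0 ∈ [-1/244, 31/244)
j=4 picked index 4: u0 ∈ [-16/183, 8/183)
j=5 picked index 5: u0 ∈ [-29/732, 31/732)
j=6 picked index 6: u0 ∈ [-5/122, 11/122)
j=7 picked index 7: u0 ∈ [5/732, 65/732)
j=8 picked index 8: u0 ∈ [1/183, 13/183)
j=9 picked index 9: u0 ∈ [-3/244, 33/244)
j=10 picked index 9: u0 ∈ [-35/366, 19/366)
j=11 picked index 10: u0 ∈ [-23/732, 37/732)
intersection: [5/732, 23/732)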